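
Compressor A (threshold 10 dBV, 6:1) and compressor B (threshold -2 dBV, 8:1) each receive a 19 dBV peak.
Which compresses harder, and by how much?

B, by 10.875 dB

A: GR = 9 − 9/6 = 7.5 dB.
B: GR = 21 − 21/8 = 18.375 dB.
Difference: 10.875 dB in favour of B.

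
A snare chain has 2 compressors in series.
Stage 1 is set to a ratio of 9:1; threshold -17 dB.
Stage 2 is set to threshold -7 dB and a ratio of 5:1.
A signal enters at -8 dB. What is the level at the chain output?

Stage 1: overshoot 9 dB → 9/9 = 1 dB → -16 dB.
Stage 2: -16 dB is at or below the -7 dB threshold — no compression; output -16 dB.

-16 dB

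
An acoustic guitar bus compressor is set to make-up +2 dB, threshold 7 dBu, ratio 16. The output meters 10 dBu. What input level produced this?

Stripping the +2 dB make-up gives 8 dBu at the gain stage.
The compressed level sits 8 − 7 = 1 dB over threshold.
Before 16:1 compression the overshoot was 1 × 16 = 16 dB, so input = 7 + 16 = 23 dBu.

23 dBu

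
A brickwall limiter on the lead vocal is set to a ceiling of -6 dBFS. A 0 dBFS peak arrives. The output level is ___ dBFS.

At ∞:1, everything above -6 dBFS is held at the ceiling.

-6 dBFS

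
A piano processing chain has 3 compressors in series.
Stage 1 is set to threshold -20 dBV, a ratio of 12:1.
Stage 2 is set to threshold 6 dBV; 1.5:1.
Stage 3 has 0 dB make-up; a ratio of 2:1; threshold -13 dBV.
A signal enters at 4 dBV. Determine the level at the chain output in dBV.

-18 dBV

Stage 1: overshoot 24 dB → 24/12 = 2 dB → -18 dBV.
Stage 2: -18 dBV is at or below the 6 dBV threshold — no compression; output -18 dBV.
Stage 3: below threshold (-18 ≤ -13); passes unchanged; output -18 dBV.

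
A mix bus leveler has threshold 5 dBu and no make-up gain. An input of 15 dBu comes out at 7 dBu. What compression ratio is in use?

Input overshoot = 15 − 5 = 10 dB; output overshoot = 7 − 5 = 2 dB.
Ratio = 10 / 2 = 5.

5:1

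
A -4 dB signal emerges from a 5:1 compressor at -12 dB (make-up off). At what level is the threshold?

-14 dB

Let T be the threshold. Output overshoot = (input overshoot)/R, so -12 − T = (-4 − T)/5.
5·(-12 − T) = -4 − T → 4·T = -60 − (-4) = -56.
T = -56/4 = -14 dB.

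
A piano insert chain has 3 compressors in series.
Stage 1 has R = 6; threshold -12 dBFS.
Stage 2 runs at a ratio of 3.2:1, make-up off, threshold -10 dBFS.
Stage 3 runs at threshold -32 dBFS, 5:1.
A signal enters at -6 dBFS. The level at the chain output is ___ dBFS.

Stage 1: overshoot 6 dB → 6/6 = 1 dB → -11 dBFS.
Stage 2: -11 dBFS is at or below the -10 dBFS threshold — no compression; output -11 dBFS.
Stage 3: overshoot 21 dB → 21/5 = 4.2 dB → -27.8 dBFS.

-27.8 dBFS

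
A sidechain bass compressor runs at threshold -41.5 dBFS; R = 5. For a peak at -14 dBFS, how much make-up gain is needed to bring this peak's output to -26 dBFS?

Overshoot 27.5 dB → 27.5/5 = 5.5 dB after compression, so the compressed level is -41.5 + 5.5 = -36 dBFS.
Make-up = target − compressed = -26 − (-36) = 10 dB.

10 dB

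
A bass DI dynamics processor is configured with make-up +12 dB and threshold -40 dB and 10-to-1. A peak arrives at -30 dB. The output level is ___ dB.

-27 dB

The input is 10 dB above the -40 dB threshold.
The 10 dB excess becomes 1 dB after 10:1 reduction.
Output = -40 + 1 = -39 dB; make-up adds 12 dB, giving -27 dB.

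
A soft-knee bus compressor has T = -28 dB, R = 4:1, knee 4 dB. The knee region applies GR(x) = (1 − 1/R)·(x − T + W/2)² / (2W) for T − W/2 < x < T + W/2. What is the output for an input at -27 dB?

x − T + W/2 = -27 − (-28) + 2 = 3.
GR = (1 − 1/4) × 3² / 8 = 0.75 × 9 / 8 = 0.84375 dB.
Output = -27 − 0.84375 = -27.84375 dB.

-27.84375 dB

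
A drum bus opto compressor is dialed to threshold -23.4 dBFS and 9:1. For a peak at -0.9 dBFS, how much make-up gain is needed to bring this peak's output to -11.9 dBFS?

Overshoot 22.5 dB → 22.5/9 = 2.5 dB after compression, so the compressed level is -23.4 + 2.5 = -20.9 dBFS.
Make-up = target − compressed = -11.9 − (-20.9) = 9 dB.

9 dB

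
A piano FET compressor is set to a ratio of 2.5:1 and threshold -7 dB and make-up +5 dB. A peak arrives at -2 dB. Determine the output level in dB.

Overshoot: -2 − (-7) = 5 dB.
2.5:1 compression reduces that to 5/2.5 = 2 dB over.
Output = -7 + 2 = -5 dB; make-up adds 5 dB, giving 0 dB.

0 dB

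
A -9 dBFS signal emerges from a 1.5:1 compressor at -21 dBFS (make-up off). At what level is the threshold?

-45 dBFS

Let T be the threshold. Output overshoot = (input overshoot)/R, so -21 − T = (-9 − T)/1.5.
1.5·(-21 − T) = -9 − T → 0.5·T = -31.5 − (-9) = -22.5.
T = -22.5/0.5 = -45 dBFS.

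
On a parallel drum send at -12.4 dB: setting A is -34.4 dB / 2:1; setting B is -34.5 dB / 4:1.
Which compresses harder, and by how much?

B, by 5.575 dB

A: overshoot 22 dB → output overshoot 11 dB → GR 11 dB.
B: overshoot 22.1 dB → output overshoot 5.525 dB → GR 16.575 dB.
Difference: 5.575 dB in favour of B.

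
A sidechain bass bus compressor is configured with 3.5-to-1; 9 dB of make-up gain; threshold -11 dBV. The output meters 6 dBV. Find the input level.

17 dBV

Before make-up, the level was 6 − 9 = -3 dBV.
The compressed level sits -3 − (-11) = 8 dB over threshold.
Before 3.5:1 compression the overshoot was 8 × 3.5 = 28 dB, so input = -11 + 28 = 17 dBV.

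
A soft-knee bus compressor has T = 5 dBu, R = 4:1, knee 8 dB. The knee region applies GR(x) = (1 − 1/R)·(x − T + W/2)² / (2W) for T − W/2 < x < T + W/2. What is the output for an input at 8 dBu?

x − T + W/2 = 8 − 5 + 4 = 7.
GR = (1 − 1/4) × 7² / 16 = 0.75 × 49 / 16 = 2.296875 dB.
Output = 8 − 2.296875 = 5.703125 dBu.

5.703125 dBu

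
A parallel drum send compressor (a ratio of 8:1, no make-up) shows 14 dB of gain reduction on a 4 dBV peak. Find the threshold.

Let T be the threshold. Output overshoot = (input overshoot)/R, so -10 − T = (4 − T)/8.
8·(-10 − T) = 4 − T → 7·T = -80 − 4 = -84.
T = -84/7 = -12 dBV.

-12 dBV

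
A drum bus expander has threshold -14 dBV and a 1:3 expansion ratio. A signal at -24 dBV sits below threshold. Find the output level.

The input is 10 dB below the -14 dBV threshold.
A 1:3 expander multiplies undershoot by 3: 10 × 3 = 30 dB below threshold.
Output = -14 − 30 = -44 dBV.

-44 dBV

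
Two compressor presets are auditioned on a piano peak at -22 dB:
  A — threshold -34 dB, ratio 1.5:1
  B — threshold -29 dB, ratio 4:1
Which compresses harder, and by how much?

B, by 1.25 dB

A: 12 dB over, compressed to 8 dB over, so 4 dB of GR.
B: 7 dB over, compressed to 1.75 dB over, so 5.25 dB of GR.
Difference: 1.25 dB in favour of B.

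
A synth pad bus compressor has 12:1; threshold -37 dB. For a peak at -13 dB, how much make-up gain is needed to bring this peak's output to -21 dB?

14 dB

Overshoot 24 dB → 24/12 = 2 dB after compression, so the compressed level is -37 + 2 = -35 dB.
Make-up = target − compressed = -21 − (-35) = 14 dB.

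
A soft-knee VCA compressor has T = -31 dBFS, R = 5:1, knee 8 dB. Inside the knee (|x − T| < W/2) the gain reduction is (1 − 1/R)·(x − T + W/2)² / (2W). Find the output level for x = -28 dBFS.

-30.45 dBFS

x − T + W/2 = -28 − (-31) + 4 = 7.
GR = (1 − 1/5) × 7² / 16 = 0.8 × 49 / 16 = 2.45 dB.
Output = -28 − 2.45 = -30.45 dBFS.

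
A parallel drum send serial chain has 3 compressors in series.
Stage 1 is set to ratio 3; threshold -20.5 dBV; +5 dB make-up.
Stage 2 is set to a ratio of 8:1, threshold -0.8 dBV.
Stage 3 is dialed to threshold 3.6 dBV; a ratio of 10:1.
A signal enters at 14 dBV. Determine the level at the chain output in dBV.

Stage 1: overshoot 34.5 dB → 34.5/3 = 11.5 dB → -9 dBV; +5 dB make-up → -4 dBV.
Stage 2: -4 dBV ≤ -0.8 dBV, so stage 2 doesn't engage; output -4 dBV.
Stage 3: -4 dBV ≤ 3.6 dBV, so stage 3 doesn't engage; output -4 dBV.

-4 dBV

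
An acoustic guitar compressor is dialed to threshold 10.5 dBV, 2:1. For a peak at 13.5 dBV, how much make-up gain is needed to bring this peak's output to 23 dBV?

11 dB

Overshoot 3 dB → 3/2 = 1.5 dB after compression, so the compressed level is 10.5 + 1.5 = 12 dBV.
Make-up = target − compressed = 23 − 12 = 11 dB.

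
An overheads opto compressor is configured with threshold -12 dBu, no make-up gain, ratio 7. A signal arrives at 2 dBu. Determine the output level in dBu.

Overshoot: 2 − (-12) = 14 dB.
7:1 compression reduces that to 14/7 = 2 dB over.
That puts the output at -10 dBu.

-10 dBu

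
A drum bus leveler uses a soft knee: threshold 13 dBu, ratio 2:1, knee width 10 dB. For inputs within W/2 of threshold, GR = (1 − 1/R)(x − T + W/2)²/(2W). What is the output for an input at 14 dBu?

x − T + W/2 = 14 − 13 + 5 = 6.
GR = (1 − 1/2) × 6² / 20 = 0.5 × 36 / 20 = 0.9 dB.
Output = 14 − 0.9 = 13.1 dBu.

13.1 dBu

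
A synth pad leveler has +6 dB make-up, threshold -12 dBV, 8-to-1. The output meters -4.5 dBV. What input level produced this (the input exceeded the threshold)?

0 dBV

Stripping the +6 dB make-up gives -10.5 dBV at the gain stage.
Post-compression overshoot = -10.5 − (-12) = 1.5 dB.
Before 8:1 compression the overshoot was 1.5 × 8 = 12 dB, so input = -12 + 12 = 0 dBV.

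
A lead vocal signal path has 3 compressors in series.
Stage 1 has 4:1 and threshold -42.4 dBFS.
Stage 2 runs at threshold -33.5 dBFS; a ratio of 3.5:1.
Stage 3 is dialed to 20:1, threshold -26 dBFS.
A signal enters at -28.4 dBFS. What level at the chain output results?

-38.9 dBFS

Stage 1: 14 dB above -42.4 dBFS, reduced 4:1 to 3.5 dB above → -38.9 dBFS.
Stage 2: -38.9 dBFS is at or below the -33.5 dBFS threshold — no compression; output -38.9 dBFS.
Stage 3: -38.9 dBFS is at or below the -26 dBFS threshold — no compression; output -38.9 dBFS.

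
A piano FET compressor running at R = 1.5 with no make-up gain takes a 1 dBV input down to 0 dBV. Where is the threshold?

-2 dBV

Input is 3 dB above T (since output overshoot × R = input overshoot: (0 − T)·1.5 = 1 − T gives T = -2 dBV).
Check: -2 + (1 − (-2))/1.5 = -2 + 2 = 0 dBV. ✓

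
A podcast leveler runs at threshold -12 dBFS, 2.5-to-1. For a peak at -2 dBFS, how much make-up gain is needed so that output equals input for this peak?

6 dB

The peak compresses to -12 + 10/2.5 = -8 dBFS.
To reach -2 dBFS requires -2 − (-8) = 6 dB of make-up.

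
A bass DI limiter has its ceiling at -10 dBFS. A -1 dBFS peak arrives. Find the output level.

A brickwall limiter is an ∞:1 compressor: any input above the ceiling is clamped to -10 dBFS.

-10 dBFS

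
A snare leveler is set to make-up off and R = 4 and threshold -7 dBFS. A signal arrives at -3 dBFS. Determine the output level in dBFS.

Overshoot: -3 − (-7) = 4 dB.
4:1 compression reduces that to 4/4 = 1 dB over.
Output = -7 + 1 = -6 dBFS.

-6 dBFS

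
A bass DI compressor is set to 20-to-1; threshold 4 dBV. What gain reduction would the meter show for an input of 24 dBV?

19 dB

Overshoot = 24 − 4 = 20 dB.
A 20:1 ratio leaves 1 dB of that excess.
So the signal is attenuated by 20 − 1 = 19 dB.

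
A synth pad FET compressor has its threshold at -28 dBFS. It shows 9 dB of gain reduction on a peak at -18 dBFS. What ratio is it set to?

Input overshoot = -18 − (-28) = 10 dB.
Output overshoot = 10 − 9 = 1 dB.
Ratio = input overshoot / output overshoot = 10 / 1 = 10.

10:1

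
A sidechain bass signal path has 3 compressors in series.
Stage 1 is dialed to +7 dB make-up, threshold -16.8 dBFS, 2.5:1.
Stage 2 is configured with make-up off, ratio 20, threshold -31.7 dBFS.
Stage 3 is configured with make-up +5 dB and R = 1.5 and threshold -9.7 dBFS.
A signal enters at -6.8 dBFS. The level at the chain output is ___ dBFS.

Stage 1: 10 dB above -16.8 dBFS, reduced 2.5:1 to 4 dB above → -12.8 dBFS; +7 dB make-up → -5.8 dBFS.
Stage 2: 25.9 dB above -31.7 dBFS, reduced 20:1 to 1.295 dB above → -30.405 dBFS.
Stage 3: below threshold (-30.405 ≤ -9.7); passes unchanged; make-up brings it to -25.405 dBFS.

-25.405 dBFS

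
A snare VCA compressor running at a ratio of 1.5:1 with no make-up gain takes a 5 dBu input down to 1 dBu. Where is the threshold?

-7 dBu

Gain reduction = 5 − 1 = 4 dB; output overshoot = GR / (R − 1) = 4 / 0.5 = 8 dB.
Threshold = output − output overshoot = 1 − 8 = -7 dBu.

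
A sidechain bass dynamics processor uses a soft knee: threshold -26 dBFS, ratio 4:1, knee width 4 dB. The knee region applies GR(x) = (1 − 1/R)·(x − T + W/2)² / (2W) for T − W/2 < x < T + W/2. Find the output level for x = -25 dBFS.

x − T + W/2 = -25 − (-26) + 2 = 3.
GR = (1 − 1/4) × 3² / 8 = 0.75 × 9 / 8 = 0.84375 dB.
Output = -25 − 0.84375 = -25.84375 dBFS.

-25.84375 dBFS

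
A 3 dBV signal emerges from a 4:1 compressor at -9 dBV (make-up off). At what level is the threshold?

-13 dBV

Let T be the threshold. Output overshoot = (input overshoot)/R, so -9 − T = (3 − T)/4.
4·(-9 − T) = 3 − T → 3·T = -36 − 3 = -39.
T = -39/3 = -13 dBV.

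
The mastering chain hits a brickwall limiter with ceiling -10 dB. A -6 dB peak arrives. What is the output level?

-10 dB

A brickwall limiter is an ∞:1 compressor: any input above the ceiling is clamped to -10 dB.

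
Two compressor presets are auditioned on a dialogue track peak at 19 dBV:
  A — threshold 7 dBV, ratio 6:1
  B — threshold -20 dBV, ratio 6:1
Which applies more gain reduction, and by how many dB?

B, by 22.5 dB

A: overshoot 12 dB → output overshoot 2 dB → GR 10 dB.
B: overshoot 39 dB → output overshoot 6.5 dB → GR 32.5 dB.
B applies 22.5 dB more gain reduction.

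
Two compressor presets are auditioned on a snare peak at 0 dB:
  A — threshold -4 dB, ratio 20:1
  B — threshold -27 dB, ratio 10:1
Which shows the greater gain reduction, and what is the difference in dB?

B, by 20.5 dB

A: 4 dB over, compressed to 0.2 dB over, so 3.8 dB of GR.
B: 27 dB over, compressed to 2.7 dB over, so 24.3 dB of GR.
Difference: 20.5 dB in favour of B.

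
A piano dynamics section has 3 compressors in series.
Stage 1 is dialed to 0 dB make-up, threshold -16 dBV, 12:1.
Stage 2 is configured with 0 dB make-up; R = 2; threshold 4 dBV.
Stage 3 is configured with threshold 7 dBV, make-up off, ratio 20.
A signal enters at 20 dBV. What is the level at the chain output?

Stage 1: overshoot 36 dB → 36/12 = 3 dB → -13 dBV.
Stage 2: -13 dBV ≤ 4 dBV, so stage 2 doesn't engage; output -13 dBV.
Stage 3: -13 dBV ≤ 7 dBV, so stage 3 doesn't engage; output -13 dBV.

-13 dBV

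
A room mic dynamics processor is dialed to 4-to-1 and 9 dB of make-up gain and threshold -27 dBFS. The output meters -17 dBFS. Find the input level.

Before make-up, the level was -17 − 9 = -26 dBFS.
That's 1 dB above the -27 dBFS threshold.
Before 4:1 compression the overshoot was 1 × 4 = 4 dB, so input = -27 + 4 = -23 dBFS.

-23 dBFS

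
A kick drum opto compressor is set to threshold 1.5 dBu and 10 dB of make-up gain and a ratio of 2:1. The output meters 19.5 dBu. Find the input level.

17.5 dBu

Stripping the +10 dB make-up gives 9.5 dBu at the gain stage.
Post-compression overshoot = 9.5 − 1.5 = 8 dB.
Input overshoot = R × output overshoot = 16 dB → input = 1.5 + 16 = 17.5 dBu.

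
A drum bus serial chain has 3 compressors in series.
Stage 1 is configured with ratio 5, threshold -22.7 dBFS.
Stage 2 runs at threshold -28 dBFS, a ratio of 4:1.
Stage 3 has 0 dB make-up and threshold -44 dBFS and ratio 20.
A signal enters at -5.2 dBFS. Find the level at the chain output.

-43.09 dBFS

Stage 1: -5.2 dBFS is 17.5 dB over -22.7 dBFS; at 5:1 that becomes 3.5 dB over, giving -19.2 dBFS.
Stage 2: 8.8 dB above -28 dBFS, reduced 4:1 to 2.2 dB above → -25.8 dBFS.
Stage 3: -25.8 dBFS is 18.2 dB over -44 dBFS; at 20:1 that becomes 0.91 dB over, giving -43.09 dBFS.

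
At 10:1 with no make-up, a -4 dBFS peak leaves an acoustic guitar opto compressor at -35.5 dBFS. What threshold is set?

Gain reduction = -4 − (-35.5) = 31.5 dB; output overshoot = GR / (R − 1) = 31.5 / 9 = 3.5 dB.
Threshold = output − output overshoot = -35.5 − 3.5 = -39 dBFS.

-39 dBFS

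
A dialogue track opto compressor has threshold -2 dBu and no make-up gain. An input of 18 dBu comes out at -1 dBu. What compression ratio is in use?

20:1

Input overshoot = 18 − (-2) = 20 dB; output overshoot = -1 − (-2) = 1 dB.
Ratio = 20 / 1 = 20.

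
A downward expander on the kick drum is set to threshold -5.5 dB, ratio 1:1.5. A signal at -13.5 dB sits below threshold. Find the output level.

-17.5 dB

The input is 8 dB below the -5.5 dB threshold.
A 1:1.5 expander multiplies undershoot by 1.5: 8 × 1.5 = 12 dB below threshold.
Output = -5.5 − 12 = -17.5 dB.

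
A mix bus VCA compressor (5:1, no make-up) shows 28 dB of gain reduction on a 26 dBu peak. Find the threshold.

Input is 35 dB above T (since output overshoot × R = input overshoot: (-2 − T)·5 = 26 − T gives T = -9 dBu).
Check: -9 + (26 − (-9))/5 = -9 + 7 = -2 dBu. ✓

-9 dBu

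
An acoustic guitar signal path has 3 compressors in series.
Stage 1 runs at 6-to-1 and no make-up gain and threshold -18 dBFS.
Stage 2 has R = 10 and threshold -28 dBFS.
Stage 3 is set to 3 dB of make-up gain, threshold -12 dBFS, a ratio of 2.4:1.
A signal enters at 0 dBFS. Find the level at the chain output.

-23.7 dBFS

Stage 1: overshoot 18 dB → 18/6 = 3 dB → -15 dBFS.
Stage 2: overshoot 13 dB → 13/10 = 1.3 dB → -26.7 dBFS.
Stage 3: below threshold (-26.7 ≤ -12); passes unchanged; make-up brings it to -23.7 dBFS.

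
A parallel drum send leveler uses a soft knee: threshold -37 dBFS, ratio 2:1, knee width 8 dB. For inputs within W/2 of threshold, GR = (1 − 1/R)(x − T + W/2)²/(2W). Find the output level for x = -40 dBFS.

-40.03125 dBFS

x − T + W/2 = -40 − (-37) + 4 = 1.
GR = (1 − 1/2) × 1² / 16 = 0.5 × 1 / 16 = 0.03125 dB.
Output = -40 − 0.03125 = -40.03125 dBFS.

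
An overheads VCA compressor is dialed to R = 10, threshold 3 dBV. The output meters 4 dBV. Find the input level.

13 dBV

Post-compression overshoot = 4 − 3 = 1 dB.
Input overshoot = R × output overshoot = 10 dB → input = 3 + 10 = 13 dBV.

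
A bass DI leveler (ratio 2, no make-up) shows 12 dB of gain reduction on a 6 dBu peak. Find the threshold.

-18 dBu

Input is 24 dB above T (since output overshoot × R = input overshoot: (-6 − T)·2 = 6 − T gives T = -18 dBu).
Check: -18 + (6 − (-18))/2 = -18 + 12 = -6 dBu. ✓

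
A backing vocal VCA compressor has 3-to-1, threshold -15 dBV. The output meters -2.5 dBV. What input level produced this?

22.5 dBV

That's 12.5 dB above the -15 dBV threshold.
Undo the ratio: input overshoot = 12.5 × 3 = 37.5 dB, giving input = 22.5 dBV.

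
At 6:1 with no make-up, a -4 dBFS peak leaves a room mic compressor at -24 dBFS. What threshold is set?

-28 dBFS

Input is 24 dB above T (since output overshoot × R = input overshoot: (-24 − T)·6 = -4 − T gives T = -28 dBFS).
Check: -28 + (-4 − (-28))/6 = -28 + 4 = -24 dBFS. ✓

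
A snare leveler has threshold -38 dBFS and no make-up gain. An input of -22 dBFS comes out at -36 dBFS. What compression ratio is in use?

8:1

Input overshoot = -22 − (-38) = 16 dB; output overshoot = -36 − (-38) = 2 dB.
Ratio = 16 / 2 = 8.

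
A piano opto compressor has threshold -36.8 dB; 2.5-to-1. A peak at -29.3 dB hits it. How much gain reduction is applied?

4.5 dB

The signal is 7.5 dB above threshold.
After 2.5:1 compression the overshoot becomes 7.5/2.5 = 3 dB.
GR = overshoot in − overshoot out = 7.5 − 3 = 4.5 dB.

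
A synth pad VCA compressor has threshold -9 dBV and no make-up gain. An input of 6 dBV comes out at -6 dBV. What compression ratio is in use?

Input overshoot = 6 − (-9) = 15 dB; output overshoot = -6 − (-9) = 3 dB.
Ratio = 15 / 3 = 5.

5:1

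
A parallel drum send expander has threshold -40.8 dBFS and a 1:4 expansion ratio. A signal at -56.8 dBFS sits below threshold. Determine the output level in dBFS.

The input is 16 dB below the -40.8 dBFS threshold.
A 1:4 expander multiplies undershoot by 4: 16 × 4 = 64 dB below threshold.
Output = -40.8 − 64 = -104.8 dBFS.

-104.8 dBFS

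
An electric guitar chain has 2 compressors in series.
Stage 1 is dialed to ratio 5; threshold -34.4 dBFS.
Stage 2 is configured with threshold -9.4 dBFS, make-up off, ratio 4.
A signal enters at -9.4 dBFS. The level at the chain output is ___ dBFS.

Stage 1: 25 dB above -34.4 dBFS, reduced 5:1 to 5 dB above → -29.4 dBFS.
Stage 2: -29.4 dBFS is at or below the -9.4 dBFS threshold — no compression; output -29.4 dBFS.

-29.4 dBFS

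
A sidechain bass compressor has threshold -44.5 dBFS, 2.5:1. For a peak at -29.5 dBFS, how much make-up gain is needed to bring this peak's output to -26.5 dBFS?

12 dB

Overshoot 15 dB → 15/2.5 = 6 dB after compression, so the compressed level is -44.5 + 6 = -38.5 dBFS.
Make-up = target − compressed = -26.5 − (-38.5) = 12 dB.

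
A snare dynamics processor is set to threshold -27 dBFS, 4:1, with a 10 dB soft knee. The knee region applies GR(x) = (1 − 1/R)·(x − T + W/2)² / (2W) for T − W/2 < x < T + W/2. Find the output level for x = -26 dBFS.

-27.35 dBFS

x − T + W/2 = -26 − (-27) + 5 = 6.
GR = (1 − 1/4) × 6² / 20 = 0.75 × 36 / 20 = 1.35 dB.
Output = -26 − 1.35 = -27.35 dBFS.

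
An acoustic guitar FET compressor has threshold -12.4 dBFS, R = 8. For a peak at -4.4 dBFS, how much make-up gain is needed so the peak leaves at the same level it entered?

The peak compresses to -12.4 + 8/8 = -11.4 dBFS.
To reach -4.4 dBFS requires -4.4 − (-11.4) = 7 dB of make-up.

7 dB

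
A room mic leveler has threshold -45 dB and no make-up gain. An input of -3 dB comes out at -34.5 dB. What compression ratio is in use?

4:1

Input overshoot = -3 − (-45) = 42 dB; output overshoot = -34.5 − (-45) = 10.5 dB.
Ratio = 42 / 10.5 = 4.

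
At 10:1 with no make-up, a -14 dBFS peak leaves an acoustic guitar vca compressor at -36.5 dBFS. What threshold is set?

-39 dBFS

Let T be the threshold. Output overshoot = (input overshoot)/R, so -36.5 − T = (-14 − T)/10.
10·(-36.5 − T) = -14 − T → 9·T = -365 − (-14) = -351.
T = -351/9 = -39 dBFS.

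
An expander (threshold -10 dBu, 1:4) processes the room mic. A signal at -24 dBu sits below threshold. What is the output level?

-66 dBu

Undershoot = (-10) − (-24) = 14 dB.
At 1:4, that expands to 56 dB under threshold.
Output = -10 − 56 = -66 dBu.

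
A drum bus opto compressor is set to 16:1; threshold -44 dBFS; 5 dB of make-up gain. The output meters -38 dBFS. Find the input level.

Remove make-up: -38 − 5 = -43 dBFS.
The compressed level sits -43 − (-44) = 1 dB over threshold.
Input overshoot = R × output overshoot = 16 dB → input = -44 + 16 = -28 dBFS.

-28 dBFS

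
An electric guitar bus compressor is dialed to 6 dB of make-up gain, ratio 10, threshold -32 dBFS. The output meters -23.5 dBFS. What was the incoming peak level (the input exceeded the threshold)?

Remove make-up: -23.5 − 6 = -29.5 dBFS.
The compressed level sits -29.5 − (-32) = 2.5 dB over threshold.
Before 10:1 compression the overshoot was 2.5 × 10 = 25 dB, so input = -32 + 25 = -7 dBFS.

-7 dBFS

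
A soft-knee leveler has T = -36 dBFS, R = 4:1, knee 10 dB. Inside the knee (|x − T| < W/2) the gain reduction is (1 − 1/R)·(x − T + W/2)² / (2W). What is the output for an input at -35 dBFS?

-36.35 dBFS

x − T + W/2 = -35 − (-36) + 5 = 6.
GR = (1 − 1/4) × 6² / 20 = 0.75 × 36 / 20 = 1.35 dB.
Output = -35 − 1.35 = -36.35 dBFS.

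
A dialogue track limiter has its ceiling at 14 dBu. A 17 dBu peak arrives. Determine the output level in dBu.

The limiter clamps the peak to its 14 dBu ceiling.

14 dBu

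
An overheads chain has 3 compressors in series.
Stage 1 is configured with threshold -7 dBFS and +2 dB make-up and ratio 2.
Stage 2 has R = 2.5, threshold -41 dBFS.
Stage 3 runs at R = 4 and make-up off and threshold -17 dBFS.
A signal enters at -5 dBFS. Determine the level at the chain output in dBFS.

Stage 1: 2 dB above -7 dBFS, reduced 2:1 to 1 dB above → -6 dBFS; +2 dB make-up → -4 dBFS.
Stage 2: 37 dB above -41 dBFS, reduced 2.5:1 to 14.8 dB above → -26.2 dBFS.
Stage 3: -26.2 dBFS is at or below the -17 dBFS threshold — no compression; output -26.2 dBFS.

-26.2 dBFS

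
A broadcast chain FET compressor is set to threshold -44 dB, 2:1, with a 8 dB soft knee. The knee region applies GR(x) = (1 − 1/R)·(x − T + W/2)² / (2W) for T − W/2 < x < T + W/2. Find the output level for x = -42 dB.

x − T + W/2 = -42 − (-44) + 4 = 6.
GR = (1 − 1/2) × 6² / 16 = 0.5 × 36 / 16 = 1.125 dB.
Output = -42 − 1.125 = -43.125 dB.

-43.125 dB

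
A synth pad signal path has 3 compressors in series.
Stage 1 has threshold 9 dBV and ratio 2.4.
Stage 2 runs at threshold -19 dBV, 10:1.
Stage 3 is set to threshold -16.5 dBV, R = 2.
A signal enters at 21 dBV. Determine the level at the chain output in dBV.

-16.1 dBV

Stage 1: 12 dB above 9 dBV, reduced 2.4:1 to 5 dB above → 14 dBV.
Stage 2: 14 dBV is 33 dB over -19 dBV; at 10:1 that becomes 3.3 dB over, giving -15.7 dBV.
Stage 3: -15.7 dBV is 0.8 dB over -16.5 dBV; at 2:1 that becomes 0.4 dB over, giving -16.1 dBV.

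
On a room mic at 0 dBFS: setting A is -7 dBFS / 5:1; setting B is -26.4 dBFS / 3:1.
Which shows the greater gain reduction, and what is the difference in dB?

A: overshoot 7 dB → output overshoot 1.4 dB → GR 5.6 dB.
B: overshoot 26.4 dB → output overshoot 8.8 dB → GR 17.6 dB.
B applies 12 dB more gain reduction.

B, by 12 dB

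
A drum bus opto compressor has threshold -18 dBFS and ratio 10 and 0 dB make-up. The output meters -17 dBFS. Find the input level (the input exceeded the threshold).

-8 dBFS

Post-compression overshoot = -17 − (-18) = 1 dB.
Undo the ratio: input overshoot = 1 × 10 = 10 dB, giving input = -8 dBFS.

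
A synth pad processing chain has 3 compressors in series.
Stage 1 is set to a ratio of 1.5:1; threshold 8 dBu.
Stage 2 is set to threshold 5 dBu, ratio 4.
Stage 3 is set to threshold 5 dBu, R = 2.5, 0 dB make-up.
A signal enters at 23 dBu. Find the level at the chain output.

Stage 1: 15 dB above 8 dBu, reduced 1.5:1 to 10 dB above → 18 dBu.
Stage 2: 13 dB above 5 dBu, reduced 4:1 to 3.25 dB above → 8.25 dBu.
Stage 3: 3.25 dB above 5 dBu, reduced 2.5:1 to 1.3 dB above → 6.3 dBu.

6.3 dBu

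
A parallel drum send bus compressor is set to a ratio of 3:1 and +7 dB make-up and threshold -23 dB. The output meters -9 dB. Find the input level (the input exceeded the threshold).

-2 dB

Remove make-up: -9 − 7 = -16 dB.
That's 7 dB above the -23 dB threshold.
Before 3:1 compression the overshoot was 7 × 3 = 21 dB, so input = -23 + 21 = -2 dB.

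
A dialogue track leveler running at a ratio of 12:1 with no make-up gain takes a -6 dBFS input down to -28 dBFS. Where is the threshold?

Gain reduction = -6 − (-28) = 22 dB; output overshoot = GR / (R − 1) = 22 / 11 = 2 dB.
Threshold = output − output overshoot = -28 − 2 = -30 dBFS.

-30 dBFS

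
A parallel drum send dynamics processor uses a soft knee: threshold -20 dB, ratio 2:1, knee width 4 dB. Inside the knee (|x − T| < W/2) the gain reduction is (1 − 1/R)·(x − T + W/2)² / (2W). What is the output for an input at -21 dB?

x − T + W/2 = -21 − (-20) + 2 = 1.
GR = (1 − 1/2) × 1² / 8 = 0.5 × 1 / 8 = 0.0625 dB.
Output = -21 − 0.0625 = -21.0625 dB.

-21.0625 dB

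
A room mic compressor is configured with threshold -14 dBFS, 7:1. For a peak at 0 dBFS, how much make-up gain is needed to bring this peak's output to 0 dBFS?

12 dB

The peak compresses to -14 + 14/7 = -12 dBFS.
To reach 0 dBFS requires 0 − (-12) = 12 dB of make-up.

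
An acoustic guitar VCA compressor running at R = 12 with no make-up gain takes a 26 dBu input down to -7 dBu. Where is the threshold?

Let T be the threshold. Output overshoot = (input overshoot)/R, so -7 − T = (26 − T)/12.
12·(-7 − T) = 26 − T → 11·T = -84 − 26 = -110.
T = -110/11 = -10 dBu.

-10 dBu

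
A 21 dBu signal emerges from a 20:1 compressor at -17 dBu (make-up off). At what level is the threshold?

Gain reduction = 21 − (-17) = 38 dB; output overshoot = GR / (R − 1) = 38 / 19 = 2 dB.
Threshold = output − output overshoot = -17 − 2 = -19 dBu.

-19 dBu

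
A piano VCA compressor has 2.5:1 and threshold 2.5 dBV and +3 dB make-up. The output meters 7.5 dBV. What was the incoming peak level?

7.5 dBV

Stripping the +3 dB make-up gives 4.5 dBV at the gain stage.
That's 2 dB above the 2.5 dBV threshold.
Input overshoot = R × output overshoot = 5 dB → input = 2.5 + 5 = 7.5 dBV.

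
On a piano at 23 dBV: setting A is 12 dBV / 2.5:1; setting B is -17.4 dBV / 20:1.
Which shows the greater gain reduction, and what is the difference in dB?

B, by 31.78 dB

A: GR = 11 − 11/2.5 = 6.6 dB.
B: GR = 40.4 − 40.4/20 = 38.38 dB.
B applies 31.78 dB more gain reduction.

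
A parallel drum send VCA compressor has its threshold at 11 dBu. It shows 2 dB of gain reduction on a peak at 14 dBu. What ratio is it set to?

3:1

Input overshoot = 14 − 11 = 3 dB.
Output overshoot = 3 − 2 = 1 dB.
Ratio = input overshoot / output overshoot = 3 / 1 = 3.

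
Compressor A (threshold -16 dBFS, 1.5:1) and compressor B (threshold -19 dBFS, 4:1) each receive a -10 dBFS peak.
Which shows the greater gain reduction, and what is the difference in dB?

B, by 4.75 dB

A: overshoot 6 dB → output overshoot 4 dB → GR 2 dB.
B: overshoot 9 dB → output overshoot 2.25 dB → GR 6.75 dB.
B reduces 4.75 dB more.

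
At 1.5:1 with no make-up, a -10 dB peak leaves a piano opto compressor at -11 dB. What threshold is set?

-13 dB

Input is 3 dB above T (since output overshoot × R = input overshoot: (-11 − T)·1.5 = -10 − T gives T = -13 dB).
Check: -13 + (-10 − (-13))/1.5 = -13 + 2 = -11 dB. ✓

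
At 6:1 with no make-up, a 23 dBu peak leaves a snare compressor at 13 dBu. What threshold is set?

11 dBu

Gain reduction = 23 − 13 = 10 dB; output overshoot = GR / (R − 1) = 10 / 5 = 2 dB.
Threshold = output − output overshoot = 13 − 2 = 11 dBu.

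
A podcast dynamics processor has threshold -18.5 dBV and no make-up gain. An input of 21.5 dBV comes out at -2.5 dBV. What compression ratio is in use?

Input overshoot = 21.5 − (-18.5) = 40 dB; output overshoot = -2.5 − (-18.5) = 16 dB.
Ratio = 40 / 16 = 2.5.

2.5:1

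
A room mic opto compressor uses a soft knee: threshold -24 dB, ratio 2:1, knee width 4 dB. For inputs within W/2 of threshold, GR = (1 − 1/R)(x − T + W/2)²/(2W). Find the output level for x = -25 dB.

x − T + W/2 = -25 − (-24) + 2 = 1.
GR = (1 − 1/2) × 1² / 8 = 0.5 × 1 / 8 = 0.0625 dB.
Output = -25 − 0.0625 = -25.0625 dB.

-25.0625 dB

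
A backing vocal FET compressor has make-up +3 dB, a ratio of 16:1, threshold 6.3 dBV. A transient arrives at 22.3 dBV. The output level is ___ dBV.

Overshoot: 22.3 − 6.3 = 16 dB.
16:1 compression reduces that to 16/16 = 1 dB over.
That puts the output at 7.3 dBV; make-up adds 3 dB, giving 10.3 dBV.

10.3 dBV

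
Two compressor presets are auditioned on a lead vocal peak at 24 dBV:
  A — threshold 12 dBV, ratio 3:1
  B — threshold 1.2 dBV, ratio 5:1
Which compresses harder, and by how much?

B, by 10.24 dB

A: 12 dB over, compressed to 4 dB over, so 8 dB of GR.
B: 22.8 dB over, compressed to 4.56 dB over, so 18.24 dB of GR.
B applies 10.24 dB more gain reduction.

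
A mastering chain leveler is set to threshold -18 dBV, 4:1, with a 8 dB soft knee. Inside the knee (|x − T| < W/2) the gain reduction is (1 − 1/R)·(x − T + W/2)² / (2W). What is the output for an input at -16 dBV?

-17.6875 dBV

x − T + W/2 = -16 − (-18) + 4 = 6.
GR = (1 − 1/4) × 6² / 16 = 0.75 × 36 / 16 = 1.6875 dB.
Output = -16 − 1.6875 = -17.6875 dBV.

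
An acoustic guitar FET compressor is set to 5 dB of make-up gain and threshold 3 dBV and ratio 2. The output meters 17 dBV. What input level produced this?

21 dBV

Remove make-up: 17 − 5 = 12 dBV.
The compressed level sits 12 − 3 = 9 dB over threshold.
Input overshoot = R × output overshoot = 18 dB → input = 3 + 18 = 21 dBV.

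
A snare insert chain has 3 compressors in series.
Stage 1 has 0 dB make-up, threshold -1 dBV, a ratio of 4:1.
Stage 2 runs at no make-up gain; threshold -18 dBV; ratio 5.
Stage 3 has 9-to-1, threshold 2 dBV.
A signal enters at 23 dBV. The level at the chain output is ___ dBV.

Stage 1: 23 dBV is 24 dB over -1 dBV; at 4:1 that becomes 6 dB over, giving 5 dBV.
Stage 2: overshoot 23 dB → 23/5 = 4.6 dB → -13.4 dBV.
Stage 3: -13.4 dBV ≤ 2 dBV, so stage 3 doesn't engage; output -13.4 dBV.

-13.4 dBV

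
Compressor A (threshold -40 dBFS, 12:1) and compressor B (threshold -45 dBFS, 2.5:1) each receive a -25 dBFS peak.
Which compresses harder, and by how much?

A, by 1.75 dB

A: GR = 15 − 15/12 = 13.75 dB.
B: GR = 20 − 20/2.5 = 12 dB.
A applies 1.75 dB more gain reduction.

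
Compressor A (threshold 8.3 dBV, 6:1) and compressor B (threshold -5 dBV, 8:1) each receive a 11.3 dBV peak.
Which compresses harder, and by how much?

A: 3 dB over, compressed to 0.5 dB over, so 2.5 dB of GR.
B: 16.3 dB over, compressed to 2.0375 dB over, so 14.2625 dB of GR.
B reduces 11.7625 dB more.

B, by 11.7625 dB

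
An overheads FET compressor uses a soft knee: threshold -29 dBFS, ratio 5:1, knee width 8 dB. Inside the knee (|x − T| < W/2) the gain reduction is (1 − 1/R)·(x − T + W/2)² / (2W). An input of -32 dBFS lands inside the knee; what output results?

-32.05 dBFS

x − T + W/2 = -32 − (-29) + 4 = 1.
GR = (1 − 1/5) × 1² / 16 = 0.8 × 1 / 16 = 0.05 dB.
Output = -32 − 0.05 = -32.05 dBFS.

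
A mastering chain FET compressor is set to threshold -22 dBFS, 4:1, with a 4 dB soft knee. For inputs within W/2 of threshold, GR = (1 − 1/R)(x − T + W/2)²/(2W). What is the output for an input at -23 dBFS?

-23.09375 dBFS

x − T + W/2 = -23 − (-22) + 2 = 1.
GR = (1 − 1/4) × 1² / 8 = 0.75 × 1 / 8 = 0.09375 dB.
Output = -23 − 0.09375 = -23.09375 dBFS.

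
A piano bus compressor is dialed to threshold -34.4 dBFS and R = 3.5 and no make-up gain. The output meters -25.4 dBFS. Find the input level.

-2.9 dBFS

Post-compression overshoot = -25.4 − (-34.4) = 9 dB.
Before 3.5:1 compression the overshoot was 9 × 3.5 = 31.5 dB, so input = -34.4 + 31.5 = -2.9 dBFS.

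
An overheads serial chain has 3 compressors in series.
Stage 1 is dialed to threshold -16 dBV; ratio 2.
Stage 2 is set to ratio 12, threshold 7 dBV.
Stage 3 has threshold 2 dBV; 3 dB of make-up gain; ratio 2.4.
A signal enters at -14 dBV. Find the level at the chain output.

Stage 1: overshoot 2 dB → 2/2 = 1 dB → -15 dBV.
Stage 2: below threshold (-15 ≤ 7); passes unchanged; output -15 dBV.
Stage 3: -15 dBV is at or below the 2 dBV threshold — no compression; make-up brings it to -12 dBV.

-12 dBV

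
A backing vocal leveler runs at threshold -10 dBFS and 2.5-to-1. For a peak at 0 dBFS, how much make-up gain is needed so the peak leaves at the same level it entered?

6 dB

Without make-up, output = threshold + overshoot/2.5 = -10 + 4 = -6 dBFS.
Gap to target: 6 dB.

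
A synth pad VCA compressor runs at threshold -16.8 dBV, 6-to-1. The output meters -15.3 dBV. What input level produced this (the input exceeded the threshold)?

That's 1.5 dB above the -16.8 dBV threshold.
Undo the ratio: input overshoot = 1.5 × 6 = 9 dB, giving input = -7.8 dBV.

-7.8 dBV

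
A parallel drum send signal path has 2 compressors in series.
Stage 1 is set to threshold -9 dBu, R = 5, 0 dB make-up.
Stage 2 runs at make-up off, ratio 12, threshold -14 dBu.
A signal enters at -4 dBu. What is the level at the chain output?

-13.5 dBu

Stage 1: 5 dB above -9 dBu, reduced 5:1 to 1 dB above → -8 dBu.
Stage 2: -8 dBu is 6 dB over -14 dBu; at 12:1 that becomes 0.5 dB over, giving -13.5 dBu.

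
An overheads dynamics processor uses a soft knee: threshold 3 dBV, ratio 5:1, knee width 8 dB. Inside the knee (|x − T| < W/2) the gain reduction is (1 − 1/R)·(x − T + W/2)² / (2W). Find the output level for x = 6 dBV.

3.55 dBV

x − T + W/2 = 6 − 3 + 4 = 7.
GR = (1 − 1/5) × 7² / 16 = 0.8 × 49 / 16 = 2.45 dB.
Output = 6 − 2.45 = 3.55 dBV.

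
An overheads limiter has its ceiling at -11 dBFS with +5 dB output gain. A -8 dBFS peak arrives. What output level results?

-6 dBFS

A brickwall limiter is an ∞:1 compressor: any input above the ceiling is clamped to -11 dBFS.
Output gain then adds 5 dB: -11 + 5 = -6 dBFS.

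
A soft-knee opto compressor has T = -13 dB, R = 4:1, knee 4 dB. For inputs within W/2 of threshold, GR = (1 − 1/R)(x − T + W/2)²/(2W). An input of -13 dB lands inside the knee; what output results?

x − T + W/2 = -13 − (-13) + 2 = 2.
GR = (1 − 1/4) × 2² / 8 = 0.75 × 4 / 8 = 0.375 dB.
Output = -13 − 0.375 = -13.375 dB.

-13.375 dB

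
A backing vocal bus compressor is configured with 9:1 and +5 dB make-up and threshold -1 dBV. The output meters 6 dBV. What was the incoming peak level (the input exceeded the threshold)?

17 dBV

Before make-up, the level was 6 − 5 = 1 dBV.
Post-compression overshoot = 1 − (-1) = 2 dB.
Before 9:1 compression the overshoot was 2 × 9 = 18 dB, so input = -1 + 18 = 17 dBV.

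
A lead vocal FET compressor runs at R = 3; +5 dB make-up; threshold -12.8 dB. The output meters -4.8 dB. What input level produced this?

-3.8 dB

Stripping the +5 dB make-up gives -9.8 dB at the gain stage.
The compressed level sits -9.8 − (-12.8) = 3 dB over threshold.
Input overshoot = R × output overshoot = 9 dB → input = -12.8 + 9 = -3.8 dB.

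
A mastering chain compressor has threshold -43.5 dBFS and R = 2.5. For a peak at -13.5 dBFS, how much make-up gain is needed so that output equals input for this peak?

Overshoot 30 dB → 30/2.5 = 12 dB after compression, so the compressed level is -43.5 + 12 = -31.5 dBFS.
Make-up = target − compressed = -13.5 − (-31.5) = 18 dB.

18 dB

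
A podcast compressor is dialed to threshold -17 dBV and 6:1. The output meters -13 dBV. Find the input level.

Post-compression overshoot = -13 − (-17) = 4 dB.
Before 6:1 compression the overshoot was 4 × 6 = 24 dB, so input = -17 + 24 = 7 dBV.

7 dBV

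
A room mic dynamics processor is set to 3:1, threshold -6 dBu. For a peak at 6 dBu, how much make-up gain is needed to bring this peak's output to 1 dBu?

3 dB

Without make-up, output = threshold + overshoot/3 = -6 + 4 = -2 dBu.
Gap to target: 3 dB.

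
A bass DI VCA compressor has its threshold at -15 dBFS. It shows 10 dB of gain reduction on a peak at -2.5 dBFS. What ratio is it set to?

5:1

Input overshoot = -2.5 − (-15) = 12.5 dB.
Output overshoot = 12.5 − 10 = 2.5 dB.
Ratio = input overshoot / output overshoot = 12.5 / 2.5 = 5.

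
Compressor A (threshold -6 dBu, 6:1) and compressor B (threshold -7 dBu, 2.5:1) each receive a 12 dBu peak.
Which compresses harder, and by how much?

A, by 3.6 dB

A: overshoot 18 dB → output overshoot 3 dB → GR 15 dB.
B: overshoot 19 dB → output overshoot 7.6 dB → GR 11.4 dB.
A applies 3.6 dB more gain reduction.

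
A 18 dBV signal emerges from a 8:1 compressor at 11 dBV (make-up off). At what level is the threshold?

10 dBV

Gain reduction = 18 − 11 = 7 dB; output overshoot = GR / (R − 1) = 7 / 7 = 1 dB.
Threshold = output − output overshoot = 11 − 1 = 10 dBV.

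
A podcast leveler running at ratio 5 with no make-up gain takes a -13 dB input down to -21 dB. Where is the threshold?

Let T be the threshold. Output overshoot = (input overshoot)/R, so -21 − T = (-13 − T)/5.
5·(-21 − T) = -13 − T → 4·T = -105 − (-13) = -92.
T = -92/4 = -23 dB.

-23 dB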